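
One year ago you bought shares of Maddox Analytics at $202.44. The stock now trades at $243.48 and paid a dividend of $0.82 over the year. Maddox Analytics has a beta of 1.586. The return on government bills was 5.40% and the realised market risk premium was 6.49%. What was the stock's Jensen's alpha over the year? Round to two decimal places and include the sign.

Realised HPR = (P1 + D1 − P0) / P0 = (243.48 + 0.82 − 202.44) / 202.44 = 41.86 / 202.44 = 20.6777%
CAPM required = R_f + β·MRP = 5.40% + 1.586 × 6.49% = 15.69314%
α = realised − required = 20.6777% − 15.69314% = +4.98%

+4.98%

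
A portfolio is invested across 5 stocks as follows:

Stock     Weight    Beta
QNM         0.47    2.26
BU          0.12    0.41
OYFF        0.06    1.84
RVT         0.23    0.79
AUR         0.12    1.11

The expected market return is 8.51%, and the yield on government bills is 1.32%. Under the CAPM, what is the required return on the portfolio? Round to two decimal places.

12.37%

β_P = Σ w_i β_i = 0.47×2.26 + 0.12×0.41 + 0.06×1.84 + 0.23×0.79 + 0.12×1.11 = 1.5367
MRP = 8.51% − 1.32% = 7.19%
E(R_P) = R_f + β_P × MRP = 1.32% + 1.5367 × 7.19% = 12.37%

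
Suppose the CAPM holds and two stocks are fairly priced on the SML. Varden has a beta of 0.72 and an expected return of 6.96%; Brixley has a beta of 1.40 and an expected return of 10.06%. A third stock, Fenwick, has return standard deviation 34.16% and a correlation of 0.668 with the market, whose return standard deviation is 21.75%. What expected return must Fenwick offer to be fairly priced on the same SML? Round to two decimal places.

8.46%

MRP = (10.06% − 6.96%) / (1.40 − 0.72) = 4.5588%
R_f = 6.96% − 0.72 × 4.5588% = 3.6777%
β_Fenwick = ρ·σ_i/σ_m = 0.668 × 34.16 / 21.75 = 1.0491
E(R_Fenwick) = R_f + β × MRP = 3.6777% + 1.0491 × 4.5588% = 8.46%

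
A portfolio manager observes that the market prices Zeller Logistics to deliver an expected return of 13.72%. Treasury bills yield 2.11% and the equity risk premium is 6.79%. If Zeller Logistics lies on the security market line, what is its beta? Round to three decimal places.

β = (E(R) − R_f) / MRP = (13.72% − 2.11%) / 6.79% = 11.61% / 6.79% = 1.710

1.710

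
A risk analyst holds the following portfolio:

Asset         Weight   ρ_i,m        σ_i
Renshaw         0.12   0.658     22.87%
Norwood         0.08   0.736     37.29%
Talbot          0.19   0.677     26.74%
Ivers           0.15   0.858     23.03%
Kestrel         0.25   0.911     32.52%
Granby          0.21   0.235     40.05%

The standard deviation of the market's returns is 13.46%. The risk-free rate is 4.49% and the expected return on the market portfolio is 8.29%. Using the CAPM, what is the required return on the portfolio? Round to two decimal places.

β_Renshaw = 0.658 × 22.87% / 13.46% = 1.1180
β_Norwood = 0.736 × 37.29% / 13.46% = 2.0390
β_Talbot = 0.677 × 26.74% / 13.46% = 1.3449
β_Ivers = 0.858 × 23.03% / 13.46% = 1.4680
β_Kestrel = 0.911 × 32.52% / 13.46% = 2.2010
β_Granby = 0.235 × 40.05% / 13.46% = 0.6992
β_P = Σ w_i β_i = 0.12×1.1180 + 0.08×2.0390 + 0.19×1.3449 + 0.15×1.4680 + 0.25×2.2010 + 0.21×0.6992 = 1.4701
MRP = 8.29% − 4.49% = 3.80%
E(R_P) = R_f + β_P × MRP = 4.49% + 1.4701 × 3.80% = 10.08%

10.08%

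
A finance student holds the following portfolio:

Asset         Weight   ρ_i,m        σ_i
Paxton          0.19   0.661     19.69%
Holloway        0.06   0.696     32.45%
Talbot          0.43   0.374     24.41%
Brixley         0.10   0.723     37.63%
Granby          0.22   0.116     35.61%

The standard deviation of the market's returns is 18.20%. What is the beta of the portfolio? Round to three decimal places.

β_Paxton = 0.661 × 19.69% / 18.20% = 0.7151
β_Holloway = 0.696 × 32.45% / 18.20% = 1.2409
β_Talbot = 0.374 × 24.41% / 18.20% = 0.5016
β_Brixley = 0.723 × 37.63% / 18.20% = 1.4949
β_Granby = 0.116 × 35.61% / 18.20% = 0.2270
β_P = Σ w_i β_i = 0.19×0.7151 + 0.06×1.2409 + 0.43×0.5016 + 0.10×1.4949 + 0.22×0.2270 = 0.6254

0.625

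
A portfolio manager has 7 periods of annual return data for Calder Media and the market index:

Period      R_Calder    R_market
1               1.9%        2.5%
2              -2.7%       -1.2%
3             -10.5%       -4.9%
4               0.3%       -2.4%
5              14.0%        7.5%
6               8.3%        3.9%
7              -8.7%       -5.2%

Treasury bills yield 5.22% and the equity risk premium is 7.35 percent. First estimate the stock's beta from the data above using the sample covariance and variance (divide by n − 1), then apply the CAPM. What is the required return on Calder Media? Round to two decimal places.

Mean R_i = (1.9 − 2.7 − 10.5 + 0.3 + 14.0 + 8.3 − 8.7) / 7 = 0.3714%
Mean R_m = (2.5 − 1.2 − 4.9 − 2.4 + 7.5 + 3.9 − 5.2) / 7 = 0.0286%
Σ(R_i − R̄_i)(R_m − R̄_m) = 241.2557  ⇒  Cov = 241.2557 / 6 = 40.2093
Σ(R_m − R̄_m)² = 135.9543  ⇒  Var(R_m) = 135.9543 / 6 = 22.6591
β = Cov / Var(R_m) = 40.2093 / 22.6591 = 1.7745
E(R) = R_f + β × MRP = 5.22% + 1.7745 × 7.35% = 18.26%

18.26%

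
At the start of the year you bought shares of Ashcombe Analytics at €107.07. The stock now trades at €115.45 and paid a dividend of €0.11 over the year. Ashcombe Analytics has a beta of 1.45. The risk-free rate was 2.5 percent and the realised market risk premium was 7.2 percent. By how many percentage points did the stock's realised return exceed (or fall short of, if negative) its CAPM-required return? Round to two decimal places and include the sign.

-5.01%

Realised HPR = (P1 + D1 − P0) / P0 = (115.45 + 0.11 − 107.07) / 107.07 = 8.49 / 107.07 = 7.9294%
CAPM required = R_f + β·MRP = 2.5% + 1.45 × 7.2% = 12.9400%
α = realised − required = 7.9294% − 12.9400% = -5.01%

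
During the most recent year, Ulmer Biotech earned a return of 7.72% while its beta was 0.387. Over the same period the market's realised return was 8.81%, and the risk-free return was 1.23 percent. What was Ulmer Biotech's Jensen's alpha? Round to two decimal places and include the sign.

Market excess return = 8.81% − 1.23% = 7.58%
CAPM benchmark = R_f + β(R_m − R_f) = 1.23% + 0.387 × 7.58% = 4.16346%
α = actual − benchmark = 7.72% − 4.16346% = +3.56%

+3.56%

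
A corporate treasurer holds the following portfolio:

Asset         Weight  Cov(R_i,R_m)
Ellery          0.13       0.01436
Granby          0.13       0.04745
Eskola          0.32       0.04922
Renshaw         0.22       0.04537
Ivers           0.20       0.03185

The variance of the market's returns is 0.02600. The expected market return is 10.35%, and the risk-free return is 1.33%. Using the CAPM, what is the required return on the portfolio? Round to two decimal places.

15.25%

β_Ellery = 0.01436 / 0.02600 = 0.5523
β_Granby = 0.04745 / 0.02600 = 1.8250
β_Eskola = 0.04922 / 0.02600 = 1.8931
β_Renshaw = 0.04537 / 0.02600 = 1.7450
β_Ivers = 0.03185 / 0.02600 = 1.2250
β_P = Σ w_i β_i = 0.13×0.5523 + 0.13×1.8250 + 0.32×1.8931 + 0.22×1.7450 + 0.20×1.2250 = 1.5437
MRP = 10.35% − 1.33% = 9.02%
E(R_P) = R_f + β_P × MRP = 1.33% + 1.5437 × 9.02% = 15.25%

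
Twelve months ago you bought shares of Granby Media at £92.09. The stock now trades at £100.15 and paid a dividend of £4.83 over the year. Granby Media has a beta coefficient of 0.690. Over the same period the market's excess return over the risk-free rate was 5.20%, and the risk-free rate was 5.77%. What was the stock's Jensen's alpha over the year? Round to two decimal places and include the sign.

Realised HPR = (P1 + D1 − P0) / P0 = (100.15 + 4.83 − 92.09) / 92.09 = 12.89 / 92.09 = 13.9972%
CAPM required = R_f + β·MRP = 5.77% + 0.690 × 5.20% = 9.35800%
α = realised − required = 13.9972% − 9.35800% = +4.64%

+4.64%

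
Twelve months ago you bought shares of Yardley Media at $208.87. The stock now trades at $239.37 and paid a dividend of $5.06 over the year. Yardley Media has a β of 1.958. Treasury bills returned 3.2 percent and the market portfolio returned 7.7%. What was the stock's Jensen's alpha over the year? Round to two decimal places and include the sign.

Realised HPR = (P1 + D1 − P0) / P0 = (239.37 + 5.06 − 208.87) / 208.87 = 35.56 / 208.87 = 17.0249%
MRP = 7.7% − 3.2% = 4.50%
CAPM required = R_f + β·MRP = 3.2% + 1.958 × 4.5% = 12.0110%
α = realised − required = 17.0249% − 12.0110% = +5.01%

+5.01%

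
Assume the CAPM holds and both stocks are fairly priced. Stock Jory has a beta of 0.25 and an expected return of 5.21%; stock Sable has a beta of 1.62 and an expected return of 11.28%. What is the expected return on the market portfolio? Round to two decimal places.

Both satisfy E(R) = R_f + β·MRP, so the slope of the SML is
MRP = (11.28% − 5.21%) / (1.62 − 0.25) = 6.07% / 1.37 = 4.4307%
R_f = E(R_Jory) − β_Jory·MRP = 5.21% − 0.25 × 4.4307% = 4.1023%
E(R_m) = R_f + MRP = 4.1023% + 4.4307% = 8.53%

8.53%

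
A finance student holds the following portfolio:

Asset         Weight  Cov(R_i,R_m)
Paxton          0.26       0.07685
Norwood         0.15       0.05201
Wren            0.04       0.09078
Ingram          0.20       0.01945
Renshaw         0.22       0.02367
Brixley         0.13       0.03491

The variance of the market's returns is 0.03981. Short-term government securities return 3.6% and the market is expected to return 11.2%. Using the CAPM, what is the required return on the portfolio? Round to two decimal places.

β_Paxton = 0.07685 / 0.03981 = 1.9304
β_Norwood = 0.05201 / 0.03981 = 1.3065
β_Wren = 0.09078 / 0.03981 = 2.2803
β_Ingram = 0.01945 / 0.03981 = 0.4886
β_Renshaw = 0.02367 / 0.03981 = 0.5946
β_Brixley = 0.03491 / 0.03981 = 0.8769
β_P = Σ w_i β_i = 0.26×1.9304 + 0.15×1.3065 + 0.04×2.2803 + 0.20×0.4886 + 0.22×0.5946 + 0.13×0.8769 = 1.1316
MRP = 11.2% − 3.6% = 7.60%
E(R_P) = R_f + β_P × MRP = 3.6% + 1.1316 × 7.6% = 12.20%

12.20%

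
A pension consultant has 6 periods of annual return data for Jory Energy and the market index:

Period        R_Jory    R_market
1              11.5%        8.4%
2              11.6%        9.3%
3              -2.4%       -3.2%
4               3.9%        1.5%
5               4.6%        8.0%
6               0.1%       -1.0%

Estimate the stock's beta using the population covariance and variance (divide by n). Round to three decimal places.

Mean R_i = (11.5 + 11.6 − 2.4 + 3.9 + 4.6 + 0.1) / 6 = 4.8833%
Mean R_m = (8.4 + 9.3 − 3.2 + 1.5 + 8.0 − 1.0) / 6 = 3.8333%
Σ(R_i − R̄_i)(R_m − R̄_m) = 142.3933  ⇒  Cov = 142.3933 / 6 = 23.7322
Σ(R_m − R̄_m)² = 146.3733  ⇒  Var(R_m) = 146.3733 / 6 = 24.3956
β = Cov / Var(R_m) = 23.7322 / 24.3956 = 0.9728

0.973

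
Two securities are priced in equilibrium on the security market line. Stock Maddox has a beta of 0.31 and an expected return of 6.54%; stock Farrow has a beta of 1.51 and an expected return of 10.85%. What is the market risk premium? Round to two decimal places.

Both satisfy E(R) = R_f + β·MRP, so the slope of the SML is
MRP = (10.85% − 6.54%) / (1.51 − 0.31) = 4.31% / 1.20 = 3.5917%

3.59%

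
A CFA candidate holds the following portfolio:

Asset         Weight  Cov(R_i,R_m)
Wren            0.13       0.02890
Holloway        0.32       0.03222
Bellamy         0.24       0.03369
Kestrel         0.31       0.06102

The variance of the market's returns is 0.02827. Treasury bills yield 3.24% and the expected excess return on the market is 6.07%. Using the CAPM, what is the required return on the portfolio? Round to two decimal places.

β_Wren = 0.02890 / 0.02827 = 1.0223
β_Holloway = 0.03222 / 0.02827 = 1.1397
β_Bellamy = 0.03369 / 0.02827 = 1.1917
β_Kestrel = 0.06102 / 0.02827 = 2.1585
β_P = Σ w_i β_i = 0.13×1.0223 + 0.32×1.1397 + 0.24×1.1917 + 0.31×2.1585 = 1.4527
E(R_P) = R_f + β_P × MRP = 3.24% + 1.4527 × 6.07% = 12.06%

12.06%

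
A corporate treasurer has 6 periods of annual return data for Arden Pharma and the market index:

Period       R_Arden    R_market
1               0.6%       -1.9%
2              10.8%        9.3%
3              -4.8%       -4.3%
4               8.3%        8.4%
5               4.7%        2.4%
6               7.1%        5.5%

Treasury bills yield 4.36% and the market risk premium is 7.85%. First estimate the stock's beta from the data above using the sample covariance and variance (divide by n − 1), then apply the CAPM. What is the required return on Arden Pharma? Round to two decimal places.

Mean R_i = (0.6 + 10.8 − 4.8 + 8.3 + 4.7 + 7.1) / 6 = 4.4500%
Mean R_m = (-1.9 + 9.3 − 4.3 + 8.4 + 2.4 + 5.5) / 6 = 3.2333%
Σ(R_i − R̄_i)(R_m − R̄_m) = 153.6600  ⇒  Cov = 153.6600 / 5 = 30.7320
Σ(R_m − R̄_m)² = 152.4333  ⇒  Var(R_m) = 152.4333 / 5 = 30.4867
β = Cov / Var(R_m) = 30.7320 / 30.4867 = 1.0080
E(R) = R_f + β × MRP = 4.36% + 1.0080 × 7.85% = 12.27%

12.27%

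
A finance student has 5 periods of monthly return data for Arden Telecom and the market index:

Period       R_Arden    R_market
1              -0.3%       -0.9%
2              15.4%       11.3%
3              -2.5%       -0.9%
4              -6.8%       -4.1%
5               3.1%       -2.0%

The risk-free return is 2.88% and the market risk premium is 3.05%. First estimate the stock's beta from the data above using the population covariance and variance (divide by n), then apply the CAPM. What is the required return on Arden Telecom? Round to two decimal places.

Mean R_i = (-0.3 + 15.4 − 2.5 − 6.8 + 3.1) / 5 = 1.7800%
Mean R_m = (-0.9 + 11.3 − 0.9 − 4.1 − 2.0) / 5 = 0.6800%
Σ(R_i − R̄_i)(R_m − R̄_m) = 192.1680  ⇒  Cov = 192.1680 / 5 = 38.4336
Σ(R_m − R̄_m)² = 147.8080  ⇒  Var(R_m) = 147.8080 / 5 = 29.5616
β = Cov / Var(R_m) = 38.4336 / 29.5616 = 1.3001
E(R) = R_f + β × MRP = 2.88% + 1.3001 × 3.05% = 6.85%

6.85%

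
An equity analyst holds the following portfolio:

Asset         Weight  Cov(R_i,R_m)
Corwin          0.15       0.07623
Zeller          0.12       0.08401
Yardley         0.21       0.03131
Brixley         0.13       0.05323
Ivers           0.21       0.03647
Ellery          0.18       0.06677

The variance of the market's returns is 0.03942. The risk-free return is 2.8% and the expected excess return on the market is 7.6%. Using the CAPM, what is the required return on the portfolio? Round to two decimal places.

13.34%

β_Corwin = 0.07623 / 0.03942 = 1.9338
β_Zeller = 0.08401 / 0.03942 = 2.1312
β_Yardley = 0.03131 / 0.03942 = 0.7943
β_Brixley = 0.05323 / 0.03942 = 1.3503
β_Ivers = 0.03647 / 0.03942 = 0.9252
β_Ellery = 0.06677 / 0.03942 = 1.6938
β_P = Σ w_i β_i = 0.15×1.9338 + 0.12×2.1312 + 0.21×0.7943 + 0.13×1.3503 + 0.21×0.9252 + 0.18×1.6938 = 1.3873
E(R_P) = R_f + β_P × MRP = 2.8% + 1.3873 × 7.6% = 13.34%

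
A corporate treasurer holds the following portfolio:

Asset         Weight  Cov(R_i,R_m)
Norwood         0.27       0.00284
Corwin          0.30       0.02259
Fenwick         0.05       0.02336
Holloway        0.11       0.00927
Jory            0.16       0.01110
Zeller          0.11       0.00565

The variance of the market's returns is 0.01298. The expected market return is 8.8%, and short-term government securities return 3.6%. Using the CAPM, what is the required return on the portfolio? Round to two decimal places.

β_Norwood = 0.00284 / 0.01298 = 0.2188
β_Corwin = 0.02259 / 0.01298 = 1.7404
β_Fenwick = 0.02336 / 0.01298 = 1.7997
β_Holloway = 0.00927 / 0.01298 = 0.7142
β_Jory = 0.01110 / 0.01298 = 0.8552
β_Zeller = 0.00565 / 0.01298 = 0.4353
β_P = Σ w_i β_i = 0.27×0.2188 + 0.30×1.7404 + 0.05×1.7997 + 0.11×0.7142 + 0.16×0.8552 + 0.11×0.4353 = 0.9345
MRP = 8.8% − 3.6% = 5.20%
E(R_P) = R_f + β_P × MRP = 3.6% + 0.9345 × 5.2% = 8.46%

8.46%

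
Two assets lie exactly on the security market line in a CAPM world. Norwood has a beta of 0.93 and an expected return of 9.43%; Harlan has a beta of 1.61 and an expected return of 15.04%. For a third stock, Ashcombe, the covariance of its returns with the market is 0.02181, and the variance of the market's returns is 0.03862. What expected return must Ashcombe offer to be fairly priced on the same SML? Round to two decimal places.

MRP = (15.04% − 9.43%) / (1.61 − 0.93) = 8.2500%
R_f = 9.43% − 0.93 × 8.2500% = 1.7575%
β_Ashcombe = Cov / Var(R_m) = 0.02181 / 0.03862 = 0.5647
E(R_Ashcombe) = R_f + β × MRP = 1.7575% + 0.5647 × 8.2500% = 6.42%

6.42%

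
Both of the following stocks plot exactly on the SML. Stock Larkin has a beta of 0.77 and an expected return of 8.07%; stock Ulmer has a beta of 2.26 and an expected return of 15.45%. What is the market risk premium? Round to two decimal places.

Both satisfy E(R) = R_f + β·MRP, so the slope of the SML is
MRP = (15.45% − 8.07%) / (2.26 − 0.77) = 7.38% / 1.49 = 4.9530%

4.95%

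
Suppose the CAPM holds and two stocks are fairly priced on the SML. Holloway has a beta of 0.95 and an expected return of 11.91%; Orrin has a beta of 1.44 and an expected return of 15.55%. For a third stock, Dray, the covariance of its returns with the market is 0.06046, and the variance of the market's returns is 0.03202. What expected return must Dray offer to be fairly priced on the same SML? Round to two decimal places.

18.88%

MRP = (15.55% − 11.91%) / (1.44 − 0.95) = 7.4286%
R_f = 11.91% − 0.95 × 7.4286% = 4.8528%
β_Dray = Cov / Var(R_m) = 0.06046 / 0.03202 = 1.8882
E(R_Dray) = R_f + β × MRP = 4.8528% + 1.8882 × 7.4286% = 18.88%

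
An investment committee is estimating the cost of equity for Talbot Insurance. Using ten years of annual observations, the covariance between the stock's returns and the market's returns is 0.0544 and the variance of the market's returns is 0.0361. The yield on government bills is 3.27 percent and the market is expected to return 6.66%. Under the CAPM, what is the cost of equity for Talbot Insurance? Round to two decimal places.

8.38%

β = Cov(R_i, R_m) / Var(R_m) = 0.0544 / 0.0361 = 1.5069
MRP = 6.66% − 3.27% = 3.39%
E(R) = R_f + β × MRP = 3.27% + 1.5069 × 3.39% = 8.38%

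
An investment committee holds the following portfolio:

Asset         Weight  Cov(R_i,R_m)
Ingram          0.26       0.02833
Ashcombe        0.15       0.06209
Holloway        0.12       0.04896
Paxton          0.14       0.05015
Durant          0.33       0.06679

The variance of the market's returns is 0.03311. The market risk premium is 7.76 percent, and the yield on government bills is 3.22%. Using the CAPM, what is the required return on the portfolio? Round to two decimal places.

15.32%

β_Ingram = 0.02833 / 0.03311 = 0.8556
β_Ashcombe = 0.06209 / 0.03311 = 1.8753
β_Holloway = 0.04896 / 0.03311 = 1.4787
β_Paxton = 0.05015 / 0.03311 = 1.5146
β_Durant = 0.06679 / 0.03311 = 2.0172
β_P = Σ w_i β_i = 0.26×0.8556 + 0.15×1.8753 + 0.12×1.4787 + 0.14×1.5146 + 0.33×2.0172 = 1.5589
E(R_P) = R_f + β_P × MRP = 3.22% + 1.5589 × 7.76% = 15.32%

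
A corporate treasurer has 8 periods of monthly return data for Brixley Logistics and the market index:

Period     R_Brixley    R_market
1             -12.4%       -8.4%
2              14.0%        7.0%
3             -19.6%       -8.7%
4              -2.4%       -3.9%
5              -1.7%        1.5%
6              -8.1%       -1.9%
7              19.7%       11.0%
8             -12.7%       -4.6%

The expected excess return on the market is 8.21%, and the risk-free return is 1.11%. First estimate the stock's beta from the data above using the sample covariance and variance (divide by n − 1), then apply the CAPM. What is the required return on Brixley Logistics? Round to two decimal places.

Mean R_i = (-12.4 + 14.0 − 19.6 − 2.4 − 1.7 − 8.1 + 19.7 − 12.7) / 8 = -2.9000%
Mean R_m = (-8.4 + 7.0 − 8.7 − 3.9 + 1.5 − 1.9 + 11.0 − 4.6) / 8 = -1.0000%
Σ(R_i − R̄_i)(R_m − R̄_m) = 646.8000  ⇒  Cov = 646.8000 / 7 = 92.4000
Σ(R_m − R̄_m)² = 350.4800  ⇒  Var(R_m) = 350.4800 / 7 = 50.0686
β = Cov / Var(R_m) = 92.4000 / 50.0686 = 1.8455
E(R) = R_f + β × MRP = 1.11% + 1.8455 × 8.21% = 16.26%

16.26%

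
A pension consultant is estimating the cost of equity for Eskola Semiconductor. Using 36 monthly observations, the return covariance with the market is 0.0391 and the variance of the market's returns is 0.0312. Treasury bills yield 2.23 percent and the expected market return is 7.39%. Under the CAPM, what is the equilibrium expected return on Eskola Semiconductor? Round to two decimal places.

8.70%

β = Cov(R_i, R_m) / Var(R_m) = 0.0391 / 0.0312 = 1.2532
MRP = 7.39% − 2.23% = 5.16%
E(R) = R_f + β × MRP = 2.23% + 1.2532 × 5.16% = 8.70%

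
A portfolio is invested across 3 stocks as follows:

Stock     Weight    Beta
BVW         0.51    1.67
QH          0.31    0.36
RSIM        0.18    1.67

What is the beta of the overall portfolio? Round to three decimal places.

1.264

β_P = Σ w_i β_i = 0.51×1.67 + 0.31×0.36 + 0.18×1.67 = 1.2639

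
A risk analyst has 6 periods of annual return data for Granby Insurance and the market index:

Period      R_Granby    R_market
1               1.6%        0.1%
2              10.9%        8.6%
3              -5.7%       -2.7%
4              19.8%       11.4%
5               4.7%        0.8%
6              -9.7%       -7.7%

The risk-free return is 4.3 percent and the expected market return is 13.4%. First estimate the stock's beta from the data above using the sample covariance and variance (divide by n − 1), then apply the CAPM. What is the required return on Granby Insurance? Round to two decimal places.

17.82%

Mean R_i = (1.6 + 10.9 − 5.7 + 19.8 + 4.7 − 9.7) / 6 = 3.6000%
Mean R_m = (0.1 + 8.6 − 2.7 + 11.4 + 0.8 − 7.7) / 6 = 1.7500%
Σ(R_i − R̄_i)(R_m − R̄_m) = 375.6600  ⇒  Cov = 375.6600 / 5 = 75.1320
Σ(R_m − R̄_m)² = 252.7750  ⇒  Var(R_m) = 252.7750 / 5 = 50.5550
β = Cov / Var(R_m) = 75.1320 / 50.5550 = 1.4861
MRP = 13.4% − 4.3% = 9.10%
E(R) = R_f + β × MRP = 4.3% + 1.4861 × 9.1% = 17.82%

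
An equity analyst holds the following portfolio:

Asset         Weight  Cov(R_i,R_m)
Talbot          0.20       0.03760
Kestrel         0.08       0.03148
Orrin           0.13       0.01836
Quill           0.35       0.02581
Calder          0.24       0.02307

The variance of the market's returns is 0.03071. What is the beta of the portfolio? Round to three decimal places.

0.879

β_Talbot = 0.03760 / 0.03071 = 1.2244
β_Kestrel = 0.03148 / 0.03071 = 1.0251
β_Orrin = 0.01836 / 0.03071 = 0.5979
β_Quill = 0.02581 / 0.03071 = 0.8404
β_Calder = 0.02307 / 0.03071 = 0.7512
β_P = Σ w_i β_i = 0.20×1.2244 + 0.08×1.0251 + 0.13×0.5979 + 0.35×0.8404 + 0.24×0.7512 = 0.8790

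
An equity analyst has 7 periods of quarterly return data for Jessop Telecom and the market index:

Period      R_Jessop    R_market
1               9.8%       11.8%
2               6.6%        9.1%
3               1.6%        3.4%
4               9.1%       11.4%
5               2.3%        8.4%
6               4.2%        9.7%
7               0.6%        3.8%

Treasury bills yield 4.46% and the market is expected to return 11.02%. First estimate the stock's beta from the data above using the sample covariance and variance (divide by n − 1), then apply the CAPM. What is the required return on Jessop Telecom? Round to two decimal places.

10.74%

Mean R_i = (9.8 + 6.6 + 1.6 + 9.1 + 2.3 + 4.2 + 0.6) / 7 = 4.8857%
Mean R_m = (11.8 + 9.1 + 3.4 + 11.4 + 8.4 + 9.7 + 3.8) / 7 = 8.2286%
Σ(R_i − R̄_i)(R_m − R̄_m) = 65.8029  ⇒  Cov = 65.8029 / 6 = 10.9672
Σ(R_m − R̄_m)² = 68.6943  ⇒  Var(R_m) = 68.6943 / 6 = 11.4491
β = Cov / Var(R_m) = 10.9672 / 11.4491 = 0.9579
MRP = 11.02% − 4.46% = 6.56%
E(R) = R_f + β × MRP = 4.46% + 0.9579 × 6.56% = 10.74%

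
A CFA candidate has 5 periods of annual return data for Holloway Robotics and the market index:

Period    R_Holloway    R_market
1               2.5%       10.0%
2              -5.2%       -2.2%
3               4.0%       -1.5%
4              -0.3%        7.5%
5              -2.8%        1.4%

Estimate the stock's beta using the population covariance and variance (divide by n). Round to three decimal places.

Mean R_i = (2.5 − 5.2 + 4.0 − 0.3 − 2.8) / 5 = -0.3600%
Mean R_m = (10.0 − 2.2 − 1.5 + 7.5 + 1.4) / 5 = 3.0400%
Σ(R_i − R̄_i)(R_m − R̄_m) = 29.7420  ⇒  Cov = 29.7420 / 5 = 5.9484
Σ(R_m − R̄_m)² = 119.0920  ⇒  Var(R_m) = 119.0920 / 5 = 23.8184
β = Cov / Var(R_m) = 5.9484 / 23.8184 = 0.2497

0.250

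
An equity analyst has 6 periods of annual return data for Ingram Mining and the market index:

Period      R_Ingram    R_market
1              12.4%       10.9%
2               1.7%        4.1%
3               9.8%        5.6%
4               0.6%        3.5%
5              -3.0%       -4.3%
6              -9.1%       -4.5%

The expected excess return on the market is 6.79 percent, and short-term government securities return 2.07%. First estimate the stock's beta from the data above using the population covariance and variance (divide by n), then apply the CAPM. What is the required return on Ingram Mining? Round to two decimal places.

10.47%

Mean R_i = (12.4 + 1.7 + 9.8 + 0.6 − 3.0 − 9.1) / 6 = 2.0667%
Mean R_m = (10.9 + 4.1 + 5.6 + 3.5 − 4.3 − 4.5) / 6 = 2.5500%
Σ(R_i − R̄_i)(R_m − R̄_m) = 221.3400  ⇒  Cov = 221.3400 / 6 = 36.8900
Σ(R_m − R̄_m)² = 178.9550  ⇒  Var(R_m) = 178.9550 / 6 = 29.8258
β = Cov / Var(R_m) = 36.8900 / 29.8258 = 1.2368
E(R) = R_f + β × MRP = 2.07% + 1.2368 × 6.79% = 10.47%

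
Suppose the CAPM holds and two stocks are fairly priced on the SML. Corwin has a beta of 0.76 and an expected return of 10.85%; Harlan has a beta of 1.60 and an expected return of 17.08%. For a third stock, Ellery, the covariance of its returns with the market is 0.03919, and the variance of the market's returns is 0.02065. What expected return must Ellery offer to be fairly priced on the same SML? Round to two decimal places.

MRP = (17.08% − 10.85%) / (1.60 − 0.76) = 7.4167%
R_f = 10.85% − 0.76 × 7.4167% = 5.2133%
β_Ellery = Cov / Var(R_m) = 0.03919 / 0.02065 = 1.8978
E(R_Ellery) = R_f + β × MRP = 5.2133% + 1.8978 × 7.4167% = 19.29%

19.29%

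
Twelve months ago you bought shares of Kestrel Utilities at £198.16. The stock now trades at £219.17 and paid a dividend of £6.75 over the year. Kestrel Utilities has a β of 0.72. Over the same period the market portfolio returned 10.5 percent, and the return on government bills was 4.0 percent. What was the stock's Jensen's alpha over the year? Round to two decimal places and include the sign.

+5.33%

Realised HPR = (P1 + D1 − P0) / P0 = (219.17 + 6.75 − 198.16) / 198.16 = 27.76 / 198.16 = 14.0089%
MRP = 10.5% − 4.0% = 6.50%
CAPM required = R_f + β·MRP = 4.0% + 0.72 × 6.5% = 8.6800%
α = realised − required = 14.0089% − 8.6800% = +5.33%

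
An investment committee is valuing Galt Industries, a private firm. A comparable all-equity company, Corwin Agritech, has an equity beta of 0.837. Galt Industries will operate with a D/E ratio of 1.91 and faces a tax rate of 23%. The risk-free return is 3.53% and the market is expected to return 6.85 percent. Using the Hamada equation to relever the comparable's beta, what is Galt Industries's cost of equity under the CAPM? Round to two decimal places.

β_L = β_U × [1 + (1 − t)(D/E)] = 0.837 × [1 + (1 − 0.23) × 1.91]
    = 0.837 × [1 + 0.77 × 1.91] = 0.837 × 2.4707 = 2.0680
MRP = 6.85% − 3.53% = 3.32%
E(R) = R_f + β_L × MRP = 3.53% + 2.0680 × 3.32% = 10.40%

10.40%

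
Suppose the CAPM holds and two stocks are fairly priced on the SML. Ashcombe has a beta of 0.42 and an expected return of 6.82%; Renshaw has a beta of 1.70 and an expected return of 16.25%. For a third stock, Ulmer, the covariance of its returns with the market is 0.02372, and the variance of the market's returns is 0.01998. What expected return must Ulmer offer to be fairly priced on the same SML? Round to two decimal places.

12.47%

MRP = (16.25% − 6.82%) / (1.70 − 0.42) = 7.3672%
R_f = 6.82% − 0.42 × 7.3672% = 3.7258%
β_Ulmer = Cov / Var(R_m) = 0.02372 / 0.01998 = 1.1872
E(R_Ulmer) = R_f + β × MRP = 3.7258% + 1.1872 × 7.3672% = 12.47%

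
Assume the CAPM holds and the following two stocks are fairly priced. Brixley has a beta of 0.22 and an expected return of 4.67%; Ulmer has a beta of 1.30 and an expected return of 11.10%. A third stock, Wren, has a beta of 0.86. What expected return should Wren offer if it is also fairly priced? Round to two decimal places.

MRP (SML slope) = (11.10% − 4.67%) / (1.30 − 0.22) = 6.43% / 1.08 = 5.9537%
R_f (intercept) = 4.67% − 0.22 × 5.9537% = 3.3602%
E(R_Wren) = R_f + β × MRP = 3.3602% + 0.86 × 5.9537% = 8.48%

8.48%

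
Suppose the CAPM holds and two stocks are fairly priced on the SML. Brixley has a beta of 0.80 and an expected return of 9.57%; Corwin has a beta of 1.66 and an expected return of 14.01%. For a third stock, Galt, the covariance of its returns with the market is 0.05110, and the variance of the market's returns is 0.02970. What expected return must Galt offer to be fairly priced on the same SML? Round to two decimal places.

MRP = (14.01% − 9.57%) / (1.66 − 0.80) = 5.1628%
R_f = 9.57% − 0.80 × 5.1628% = 5.4398%
β_Galt = Cov / Var(R_m) = 0.05110 / 0.02970 = 1.7205
E(R_Galt) = R_f + β × MRP = 5.4398% + 1.7205 × 5.1628% = 14.32%

14.32%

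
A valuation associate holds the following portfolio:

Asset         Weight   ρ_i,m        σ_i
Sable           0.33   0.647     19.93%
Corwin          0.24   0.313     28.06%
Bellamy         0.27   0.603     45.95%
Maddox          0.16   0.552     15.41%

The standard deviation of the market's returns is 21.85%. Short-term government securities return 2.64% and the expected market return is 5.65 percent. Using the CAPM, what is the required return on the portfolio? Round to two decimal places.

β_Sable = 0.647 × 19.93% / 21.85% = 0.5901
β_Corwin = 0.313 × 28.06% / 21.85% = 0.4020
β_Bellamy = 0.603 × 45.95% / 21.85% = 1.2681
β_Maddox = 0.552 × 15.41% / 21.85% = 0.3893
β_P = Σ w_i β_i = 0.33×0.5901 + 0.24×0.4020 + 0.27×1.2681 + 0.16×0.3893 = 0.6959
MRP = 5.65% − 2.64% = 3.01%
E(R_P) = R_f + β_P × MRP = 2.64% + 0.6959 × 3.01% = 4.73%

4.73%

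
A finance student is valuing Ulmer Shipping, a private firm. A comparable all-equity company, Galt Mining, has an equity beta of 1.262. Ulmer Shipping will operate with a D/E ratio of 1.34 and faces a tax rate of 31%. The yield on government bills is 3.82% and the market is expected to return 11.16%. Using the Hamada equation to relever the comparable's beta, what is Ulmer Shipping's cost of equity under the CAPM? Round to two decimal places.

21.65%

β_L = β_U × [1 + (1 − t)(D/E)] = 1.262 × [1 + (1 − 0.31) × 1.34]
    = 1.262 × [1 + 0.69 × 1.34] = 1.262 × 1.9246 = 2.4288
MRP = 11.16% − 3.82% = 7.34%
E(R) = R_f + β_L × MRP = 3.82% + 2.4288 × 7.34% = 21.65%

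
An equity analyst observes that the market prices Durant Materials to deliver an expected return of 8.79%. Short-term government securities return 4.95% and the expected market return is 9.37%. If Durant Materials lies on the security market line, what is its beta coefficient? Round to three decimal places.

MRP = 9.37% − 4.95% = 4.42%
β = (E(R) − R_f) / MRP = (8.79% − 4.95%) / 4.42% = 3.84% / 4.42% = 0.869

0.869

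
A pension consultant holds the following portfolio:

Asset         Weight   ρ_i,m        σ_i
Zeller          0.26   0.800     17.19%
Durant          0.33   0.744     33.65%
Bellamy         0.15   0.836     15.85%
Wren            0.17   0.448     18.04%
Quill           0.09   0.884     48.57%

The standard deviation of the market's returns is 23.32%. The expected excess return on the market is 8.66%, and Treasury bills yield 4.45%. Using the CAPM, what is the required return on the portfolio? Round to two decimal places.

β_Zeller = 0.800 × 17.19% / 23.32% = 0.5897
β_Durant = 0.744 × 33.65% / 23.32% = 1.0736
β_Bellamy = 0.836 × 15.85% / 23.32% = 0.5682
β_Wren = 0.448 × 18.04% / 23.32% = 0.3466
β_Quill = 0.884 × 48.57% / 23.32% = 1.8412
β_P = Σ w_i β_i = 0.26×0.5897 + 0.33×1.0736 + 0.15×0.5682 + 0.17×0.3466 + 0.09×1.8412 = 0.8175
E(R_P) = R_f + β_P × MRP = 4.45% + 0.8175 × 8.66% = 11.53%

11.53%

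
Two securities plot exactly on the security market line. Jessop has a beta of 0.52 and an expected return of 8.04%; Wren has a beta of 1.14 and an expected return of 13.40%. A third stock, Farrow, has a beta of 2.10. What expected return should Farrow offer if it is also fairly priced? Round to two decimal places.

MRP (SML slope) = (13.40% − 8.04%) / (1.14 − 0.52) = 5.36% / 0.62 = 8.6452%
R_f (intercept) = 8.04% − 0.52 × 8.6452% = 3.5445%
E(R_Farrow) = R_f + β × MRP = 3.5445% + 2.10 × 8.6452% = 21.70%

21.70%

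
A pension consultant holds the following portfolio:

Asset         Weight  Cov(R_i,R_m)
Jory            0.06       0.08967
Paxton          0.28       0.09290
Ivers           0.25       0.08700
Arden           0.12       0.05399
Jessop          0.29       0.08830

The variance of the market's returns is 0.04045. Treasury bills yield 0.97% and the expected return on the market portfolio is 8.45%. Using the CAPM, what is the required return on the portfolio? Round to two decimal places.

16.73%

β_Jory = 0.08967 / 0.04045 = 2.2168
β_Paxton = 0.09290 / 0.04045 = 2.2967
β_Ivers = 0.08700 / 0.04045 = 2.1508
β_Arden = 0.05399 / 0.04045 = 1.3347
β_Jessop = 0.08830 / 0.04045 = 2.1829
β_P = Σ w_i β_i = 0.06×2.2168 + 0.28×2.2967 + 0.25×2.1508 + 0.12×1.3347 + 0.29×2.1829 = 2.1070
MRP = 8.45% − 0.97% = 7.48%
E(R_P) = R_f + β_P × MRP = 0.97% + 2.1070 × 7.48% = 16.73%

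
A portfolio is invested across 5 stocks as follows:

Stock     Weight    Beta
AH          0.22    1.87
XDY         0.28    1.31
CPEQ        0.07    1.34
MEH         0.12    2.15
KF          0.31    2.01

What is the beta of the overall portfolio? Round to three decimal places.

β_P = Σ w_i β_i = 0.22×1.87 + 0.28×1.31 + 0.07×1.34 + 0.12×2.15 + 0.31×2.01 = 1.7531

1.753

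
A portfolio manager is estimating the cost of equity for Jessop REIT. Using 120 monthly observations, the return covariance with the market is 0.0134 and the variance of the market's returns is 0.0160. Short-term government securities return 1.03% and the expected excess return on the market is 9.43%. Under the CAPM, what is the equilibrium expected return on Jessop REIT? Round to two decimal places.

8.93%

β = Cov(R_i, R_m) / Var(R_m) = 0.0134 / 0.0160 = 0.8375
E(R) = R_f + β × MRP = 1.03% + 0.8375 × 9.43% = 8.93%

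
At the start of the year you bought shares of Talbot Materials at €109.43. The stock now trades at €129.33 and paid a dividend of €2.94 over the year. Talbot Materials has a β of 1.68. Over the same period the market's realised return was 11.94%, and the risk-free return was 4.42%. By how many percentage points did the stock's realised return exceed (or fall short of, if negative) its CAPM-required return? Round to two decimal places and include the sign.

+3.82%

Realised HPR = (P1 + D1 − P0) / P0 = (129.33 + 2.94 − 109.43) / 109.43 = 22.84 / 109.43 = 20.8718%
MRP = 11.94% − 4.42% = 7.52%
CAPM required = R_f + β·MRP = 4.42% + 1.68 × 7.52% = 17.0536%
α = realised − required = 20.8718% − 17.0536% = +3.82%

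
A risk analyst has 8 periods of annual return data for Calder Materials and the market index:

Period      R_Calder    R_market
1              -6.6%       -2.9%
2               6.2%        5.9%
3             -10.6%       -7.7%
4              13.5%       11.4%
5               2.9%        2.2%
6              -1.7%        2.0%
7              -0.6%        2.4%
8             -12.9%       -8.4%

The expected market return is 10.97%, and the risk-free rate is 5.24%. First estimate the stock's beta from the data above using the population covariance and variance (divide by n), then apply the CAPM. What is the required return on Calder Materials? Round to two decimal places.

Mean R_i = (-6.6 + 6.2 − 10.6 + 13.5 + 2.9 − 1.7 − 0.6 − 12.9) / 8 = -1.2250%
Mean R_m = (-2.9 + 5.9 − 7.7 + 11.4 + 2.2 + 2.0 + 2.4 − 8.4) / 8 = 0.6125%
Σ(R_i − R̄_i)(R_m − R̄_m) = 407.1425  ⇒  Cov = 407.1425 / 8 = 50.8928
Σ(R_m − R̄_m)² = 314.6288  ⇒  Var(R_m) = 314.6288 / 8 = 39.3286
β = Cov / Var(R_m) = 50.8928 / 39.3286 = 1.2940
MRP = 10.97% − 5.24% = 5.73%
E(R) = R_f + β × MRP = 5.24% + 1.2940 × 5.73% = 12.65%

12.65%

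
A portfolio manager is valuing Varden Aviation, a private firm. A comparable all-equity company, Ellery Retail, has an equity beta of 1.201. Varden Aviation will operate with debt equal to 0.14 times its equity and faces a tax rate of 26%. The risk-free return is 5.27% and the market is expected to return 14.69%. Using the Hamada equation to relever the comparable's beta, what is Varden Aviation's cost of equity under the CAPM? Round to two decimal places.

17.76%

β_L = β_U × [1 + (1 − t)(D/E)] = 1.201 × [1 + (1 − 0.26) × 0.14]
    = 1.201 × [1 + 0.74 × 0.14] = 1.201 × 1.1036 = 1.3254
MRP = 14.69% − 5.27% = 9.42%
E(R) = R_f + β_L × MRP = 5.27% + 1.3254 × 9.42% = 17.76%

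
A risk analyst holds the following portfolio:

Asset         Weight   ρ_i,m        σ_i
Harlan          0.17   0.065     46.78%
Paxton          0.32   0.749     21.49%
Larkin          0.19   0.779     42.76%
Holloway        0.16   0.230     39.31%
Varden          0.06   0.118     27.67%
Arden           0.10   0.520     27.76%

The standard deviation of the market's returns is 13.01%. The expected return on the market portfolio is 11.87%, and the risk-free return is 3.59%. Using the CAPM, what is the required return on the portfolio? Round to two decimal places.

13.19%

β_Harlan = 0.065 × 46.78% / 13.01% = 0.2337
β_Paxton = 0.749 × 21.49% / 13.01% = 1.2372
β_Larkin = 0.779 × 42.76% / 13.01% = 2.5603
β_Holloway = 0.230 × 39.31% / 13.01% = 0.6950
β_Varden = 0.118 × 27.67% / 13.01% = 0.2510
β_Arden = 0.520 × 27.76% / 13.01% = 1.1095
β_P = Σ w_i β_i = 0.17×0.2337 + 0.32×1.2372 + 0.19×2.5603 + 0.16×0.6950 + 0.06×0.2510 + 0.10×1.1095 = 1.1593
MRP = 11.87% − 3.59% = 8.28%
E(R_P) = R_f + β_P × MRP = 3.59% + 1.1593 × 8.28% = 13.19%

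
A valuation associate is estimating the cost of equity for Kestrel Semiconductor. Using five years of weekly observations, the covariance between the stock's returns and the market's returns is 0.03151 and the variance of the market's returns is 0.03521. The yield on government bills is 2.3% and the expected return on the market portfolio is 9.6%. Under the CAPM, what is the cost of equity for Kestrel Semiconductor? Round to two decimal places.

β = Cov(R_i, R_m) / Var(R_m) = 0.03151 / 0.03521 = 0.8949
MRP = 9.6% − 2.3% = 7.30%
E(R) = R_f + β × MRP = 2.3% + 0.8949 × 7.3% = 8.83%

8.83%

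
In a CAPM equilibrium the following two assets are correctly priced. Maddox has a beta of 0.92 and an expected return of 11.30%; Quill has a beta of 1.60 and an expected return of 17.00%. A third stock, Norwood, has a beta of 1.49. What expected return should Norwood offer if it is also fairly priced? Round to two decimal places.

MRP (SML slope) = (17.00% − 11.30%) / (1.60 − 0.92) = 5.70% / 0.68 = 8.3824%
R_f (intercept) = 11.30% − 0.92 × 8.3824% = 3.5882%
E(R_Norwood) = R_f + β × MRP = 3.5882% + 1.49 × 8.3824% = 16.08%

16.08%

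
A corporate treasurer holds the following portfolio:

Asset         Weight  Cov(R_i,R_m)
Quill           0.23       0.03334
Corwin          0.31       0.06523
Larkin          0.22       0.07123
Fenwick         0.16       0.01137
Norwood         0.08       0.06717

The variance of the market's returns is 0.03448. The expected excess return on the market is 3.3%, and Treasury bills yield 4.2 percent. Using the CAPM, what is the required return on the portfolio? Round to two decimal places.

9.06%

β_Quill = 0.03334 / 0.03448 = 0.9669
β_Corwin = 0.06523 / 0.03448 = 1.8918
β_Larkin = 0.07123 / 0.03448 = 2.0658
β_Fenwick = 0.01137 / 0.03448 = 0.3298
β_Norwood = 0.06717 / 0.03448 = 1.9481
β_P = Σ w_i β_i = 0.23×0.9669 + 0.31×1.8918 + 0.22×2.0658 + 0.16×0.3298 + 0.08×1.9481 = 1.4719
E(R_P) = R_f + β_P × MRP = 4.2% + 1.4719 × 3.3% = 9.06%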